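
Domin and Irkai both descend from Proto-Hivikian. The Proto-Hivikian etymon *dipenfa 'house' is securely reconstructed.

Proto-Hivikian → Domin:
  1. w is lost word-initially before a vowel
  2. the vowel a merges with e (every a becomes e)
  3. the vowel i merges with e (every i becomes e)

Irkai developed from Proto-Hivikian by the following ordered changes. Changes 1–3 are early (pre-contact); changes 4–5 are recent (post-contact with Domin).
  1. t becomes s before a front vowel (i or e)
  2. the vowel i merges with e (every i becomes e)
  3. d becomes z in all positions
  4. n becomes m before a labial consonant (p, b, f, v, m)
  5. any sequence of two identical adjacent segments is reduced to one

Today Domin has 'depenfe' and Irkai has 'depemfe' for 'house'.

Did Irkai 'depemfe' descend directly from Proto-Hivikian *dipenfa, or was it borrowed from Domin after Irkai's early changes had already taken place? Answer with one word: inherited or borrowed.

If inherited, *dipenfa would pass through all of Irkai's changes:
Irkai: *dipenfa
  dipenfa (rule 1 does not apply)
  dipenfa → depenfa   [vowel merger]
  depenfa → zepenfa   [unconditioned shift]
  zepenfa → zepemfa   [nasal place assimilation]
  zepemfa (rule 5 does not apply)
  giving Irkai zepemfa.
If borrowed from Domin 'depenfe' after the early changes, it would undergo only the recent ones:
  rule 4 (nasal place assimilation): depenfe → depemfe
  rule 5 (degemination): no change (depemfe)
  ⇒ as a loan: depemfe
Irkai 'depemfe' matches the loan outcome 'depemfe', not the inherited 'zepemfa' — it skipped the early Irkai changes, so it was borrowed from Domin.

borrowed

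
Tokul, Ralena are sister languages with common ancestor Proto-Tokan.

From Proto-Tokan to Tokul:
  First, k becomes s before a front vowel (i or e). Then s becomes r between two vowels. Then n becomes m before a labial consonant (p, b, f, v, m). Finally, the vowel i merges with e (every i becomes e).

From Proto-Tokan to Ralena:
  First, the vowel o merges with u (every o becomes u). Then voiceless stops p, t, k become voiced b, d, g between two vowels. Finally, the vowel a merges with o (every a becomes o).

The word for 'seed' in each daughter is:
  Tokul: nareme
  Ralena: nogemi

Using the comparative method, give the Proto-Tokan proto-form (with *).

Position 3: Tokul has r, Ralena has g. Taking the neighbouring segments as reconstructed: Tokul r could go back to *k or *s or *r; Ralena g could go back to *k or *g — the one source consistent with every daughter is *k.
Position 6: Tokul has e, Ralena has i. Ralena preserves i here (none of its changes turn any other segment into i), so the proto-segment is *i.
Position 2: Tokul has a, Ralena has o. Tokul preserves a here (none of its changes turn any other segment into a), so the proto-segment is *a.
Continuing position by position gives *nakemi; check it forward:
Tokul: *nakemi
  nakemi → nasemi   [palatalisation]
  nasemi → naremi   [rhotacism]
  naremi (rule 3 does not apply)
  naremi → nareme   [vowel merger]
  giving Tokul nareme.
Ralena: *nakemi
  nakemi (rule 1 does not apply)
  nakemi → nagemi   [intervocalic voicing]
  nagemi → nogemi   [vowel merger]
  giving Ralena nogemi.
Only *nakemi yields all of Tokul nareme, Ralena nogemi.

*nakemi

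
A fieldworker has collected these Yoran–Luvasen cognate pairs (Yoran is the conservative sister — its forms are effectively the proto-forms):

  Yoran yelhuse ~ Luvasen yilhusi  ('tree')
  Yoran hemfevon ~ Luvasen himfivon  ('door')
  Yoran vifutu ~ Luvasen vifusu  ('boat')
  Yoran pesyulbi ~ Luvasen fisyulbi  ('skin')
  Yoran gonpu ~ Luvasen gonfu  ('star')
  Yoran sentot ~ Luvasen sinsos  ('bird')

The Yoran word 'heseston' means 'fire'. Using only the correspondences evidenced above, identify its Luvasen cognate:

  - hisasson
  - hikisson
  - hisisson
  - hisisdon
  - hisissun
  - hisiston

hisisson

yelhuse ~ yilhusi, pesyulbi ~ fisyulbi — Yoran e corresponds to Luvasen i after a consonant, before a consonant other than r, m, n, p, b, f, v.
sentot ~ sinsos — Yoran t corresponds to Luvasen s after a consonant, before a back vowel.
Applying these to Yoran 'heseston':
  heseston → hiseston   (e→i after a consonant, before a consonant other than r, m, n, p, b, f, v)
  hiseston → hisiston   (e→i after a consonant, before a consonant other than r, m, n, p, b, f, v)
  hisiston → hisisson   (t→s after a consonant, before a back vowel)
So the Luvasen cognate is 'hisisson'.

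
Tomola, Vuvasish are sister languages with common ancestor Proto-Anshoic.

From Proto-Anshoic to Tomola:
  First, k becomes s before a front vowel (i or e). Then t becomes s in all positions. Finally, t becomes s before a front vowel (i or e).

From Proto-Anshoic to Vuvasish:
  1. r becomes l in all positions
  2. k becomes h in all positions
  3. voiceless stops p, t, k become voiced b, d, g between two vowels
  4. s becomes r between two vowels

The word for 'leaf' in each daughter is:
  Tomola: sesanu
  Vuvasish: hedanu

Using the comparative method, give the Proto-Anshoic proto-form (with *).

Position 1: Tomola has s, Vuvasish has h. Taking the neighbouring segments as reconstructed: Tomola s could go back to *t or *k or *s; Vuvasish h could go back to *k or *h — the one source consistent with every daughter is *k.
Position 3: Tomola has s, Vuvasish has d. Taking the neighbouring segments as reconstructed: Tomola s could go back to *t or *s; Vuvasish d could go back to *t or *d — the one source consistent with every daughter is *t.
Continuing position by position gives *ketanu; check it forward:
Tomola: *ketanu
  ketanu → setanu   [palatalisation]
  setanu → sesanu   [unconditioned shift]
  sesanu (rule 3 does not apply)
  giving Tomola sesanu.
Vuvasish: start from *ketanu.
  rule 1: no change — ketanu
  rule 2 (unconditioned shift): ketanu → hetanu
  rule 3 (intervocalic voicing): hetanu → hedanu
  rule 4: no change — hedanu
  ⇒ Vuvasish hedanu
No other proto-form is consistent with every reflex, so the reconstruction is *ketanu.

*ketanu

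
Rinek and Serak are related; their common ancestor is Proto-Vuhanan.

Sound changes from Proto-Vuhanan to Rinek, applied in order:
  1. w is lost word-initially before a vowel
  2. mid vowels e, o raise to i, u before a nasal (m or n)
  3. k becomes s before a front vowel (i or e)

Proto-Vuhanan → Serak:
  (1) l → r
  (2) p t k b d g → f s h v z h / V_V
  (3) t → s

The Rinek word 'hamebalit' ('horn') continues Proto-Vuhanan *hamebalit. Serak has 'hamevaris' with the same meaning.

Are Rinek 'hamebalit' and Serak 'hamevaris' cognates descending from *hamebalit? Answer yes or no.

yes

Derive the expected Serak reflex of *hamebalit:
Serak: *hamebalit > hamebarit > hamevarit > hamevaris  (by unconditioned shift, intervocalic lenition, unconditioned shift)
Serak 'hamevaris' matches the regular reflex exactly, so the pair is cognate.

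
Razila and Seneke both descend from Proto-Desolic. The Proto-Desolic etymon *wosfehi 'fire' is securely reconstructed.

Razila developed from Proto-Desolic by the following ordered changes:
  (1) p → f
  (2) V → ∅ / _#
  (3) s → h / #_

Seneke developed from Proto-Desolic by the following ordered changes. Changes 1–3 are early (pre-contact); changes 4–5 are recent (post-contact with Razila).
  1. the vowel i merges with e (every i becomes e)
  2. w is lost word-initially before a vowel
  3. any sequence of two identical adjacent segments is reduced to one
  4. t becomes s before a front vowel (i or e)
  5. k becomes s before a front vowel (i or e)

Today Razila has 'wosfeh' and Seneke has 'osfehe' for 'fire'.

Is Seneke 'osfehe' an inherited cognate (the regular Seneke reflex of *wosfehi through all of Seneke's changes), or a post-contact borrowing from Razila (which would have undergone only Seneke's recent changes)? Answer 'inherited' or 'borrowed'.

If inherited, *wosfehi would pass through all of Seneke's changes:
Seneke: *wosfehi > wosfehe > osfehe  (by vowel merger, glide loss)
If borrowed from Razila 'wosfeh' after the early changes, it would undergo only the recent ones:
  rule 4 (palatalisation): no change (wosfeh)
  rule 5 (palatalisation): no change (wosfeh)
  ⇒ as a loan: wosfeh
Seneke 'osfehe' matches the inherited outcome exactly, so it is an inherited cognate, not a loan.

inherited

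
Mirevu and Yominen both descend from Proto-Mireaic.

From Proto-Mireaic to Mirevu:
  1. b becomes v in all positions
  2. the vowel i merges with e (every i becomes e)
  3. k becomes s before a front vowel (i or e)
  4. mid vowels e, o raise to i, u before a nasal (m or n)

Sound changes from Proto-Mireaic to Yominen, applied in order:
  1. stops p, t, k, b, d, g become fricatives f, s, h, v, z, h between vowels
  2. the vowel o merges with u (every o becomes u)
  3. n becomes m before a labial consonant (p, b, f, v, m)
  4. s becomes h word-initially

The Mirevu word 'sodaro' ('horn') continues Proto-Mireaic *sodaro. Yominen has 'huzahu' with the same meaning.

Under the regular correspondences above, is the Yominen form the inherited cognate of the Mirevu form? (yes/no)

no

Derive the expected Yominen reflex of *sodaro:
Yominen: start from *sodaro.
  rule 1 (intervocalic lenition): sodaro → sozaro
  rule 2 (vowel merger): sozaro → suzaru
  rule 3: no change — suzaru
  rule 4 (debuccalisation): suzaru → huzaru
  ⇒ Yominen huzaru
The regular Yominen reflex would be 'huzaru', but the attested form is 'huzahu'. The correspondence is irregular, so they are not cognates (the Yominen form has a different source).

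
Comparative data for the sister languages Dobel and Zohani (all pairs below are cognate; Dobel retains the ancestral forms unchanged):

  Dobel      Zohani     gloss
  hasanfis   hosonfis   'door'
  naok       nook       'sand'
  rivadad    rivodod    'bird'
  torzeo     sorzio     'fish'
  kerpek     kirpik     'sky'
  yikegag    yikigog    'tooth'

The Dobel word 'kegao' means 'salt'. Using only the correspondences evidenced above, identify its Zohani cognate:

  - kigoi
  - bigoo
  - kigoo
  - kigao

kigoo

kerpek ~ kirpik, yikegag ~ yikigog — Dobel e corresponds to Zohani i after a consonant, before a consonant other than r, m, n, p, b, f, v.
naok ~ nook — Dobel a corresponds to Zohani o after a consonant, before a back vowel.
Applying these to Dobel 'kegao':
  kegao → kigao   (e→i after a consonant, before a consonant other than r, m, n, p, b, f, v)
  kigao → kigoo   (a→o after a consonant, before a back vowel)
So the Zohani cognate is 'kigoo'.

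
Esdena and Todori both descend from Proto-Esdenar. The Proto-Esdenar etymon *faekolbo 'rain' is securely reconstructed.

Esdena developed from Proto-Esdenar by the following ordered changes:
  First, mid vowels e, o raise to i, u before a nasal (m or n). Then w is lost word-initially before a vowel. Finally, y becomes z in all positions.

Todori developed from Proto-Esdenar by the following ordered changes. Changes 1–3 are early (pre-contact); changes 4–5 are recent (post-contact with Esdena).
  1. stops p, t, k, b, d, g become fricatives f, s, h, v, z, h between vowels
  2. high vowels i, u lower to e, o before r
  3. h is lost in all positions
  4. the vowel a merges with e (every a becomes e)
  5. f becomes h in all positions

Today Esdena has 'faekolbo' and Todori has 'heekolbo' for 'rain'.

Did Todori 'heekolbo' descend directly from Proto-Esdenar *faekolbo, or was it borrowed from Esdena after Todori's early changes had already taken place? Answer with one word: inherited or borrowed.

borrowed

If inherited, *faekolbo would pass through all of Todori's changes:
Todori: *faekolbo
  faekolbo → faeholbo   [intervocalic lenition]
  faeholbo (rule 2 does not apply)
  faeholbo → faeolbo   [h-loss]
  faeolbo → feeolbo   [vowel merger]
  feeolbo → heeolbo   [unconditioned shift]
  giving Todori heeolbo.
If borrowed from Esdena 'faekolbo' after the early changes, it would undergo only the recent ones:
  rule 4 (vowel merger): faekolbo → feekolbo
  rule 5 (unconditioned shift): feekolbo → heekolbo
  ⇒ as a loan: heekolbo
Todori 'heekolbo' matches the loan outcome 'heekolbo', not the inherited 'heeolbo' — it skipped the early Todori changes, so it was borrowed from Esdena.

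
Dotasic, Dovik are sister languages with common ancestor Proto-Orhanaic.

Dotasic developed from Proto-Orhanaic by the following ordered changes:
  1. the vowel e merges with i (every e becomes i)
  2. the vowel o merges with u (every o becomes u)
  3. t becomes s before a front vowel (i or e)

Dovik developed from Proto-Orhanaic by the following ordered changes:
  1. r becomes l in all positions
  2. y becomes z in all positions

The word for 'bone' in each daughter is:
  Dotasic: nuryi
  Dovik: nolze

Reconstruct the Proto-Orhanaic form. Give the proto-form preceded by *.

Position 5: Dotasic has i, Dovik has e. Dovik preserves e here (none of its changes turn any other segment into e), so the proto-segment is *e.
Position 3: Dotasic has r, Dovik has l. Dotasic preserves r here (none of its changes turn any other segment into r), so the proto-segment is *r.
This points to *norye. Verify forward in each daughter:
Dotasic: *norye > noryi > nuryi  (by vowel merger, vowel merger)
Dovik: *norye
  norye → nolye   [unconditioned shift]
  nolye → nolze   [unconditioned shift]
  giving Dovik nolze.
No other proto-form is consistent with every reflex, so the reconstruction is *norye.

*norye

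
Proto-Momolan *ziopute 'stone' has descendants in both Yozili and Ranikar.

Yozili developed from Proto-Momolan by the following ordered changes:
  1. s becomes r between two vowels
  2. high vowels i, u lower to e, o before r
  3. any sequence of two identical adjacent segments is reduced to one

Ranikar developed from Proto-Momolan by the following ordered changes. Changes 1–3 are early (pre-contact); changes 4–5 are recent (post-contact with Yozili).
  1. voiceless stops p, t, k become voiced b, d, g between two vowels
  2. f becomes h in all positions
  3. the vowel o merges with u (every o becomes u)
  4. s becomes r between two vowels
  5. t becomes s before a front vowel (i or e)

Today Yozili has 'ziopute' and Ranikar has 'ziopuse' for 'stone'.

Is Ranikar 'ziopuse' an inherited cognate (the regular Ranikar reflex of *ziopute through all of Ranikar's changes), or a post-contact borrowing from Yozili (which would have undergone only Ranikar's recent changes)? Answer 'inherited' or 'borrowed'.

If inherited, *ziopute would pass through all of Ranikar's changes:
Ranikar: *ziopute
  ziopute → ziobude   [intervocalic voicing]
  ziobude (rule 2 does not apply)
  ziobude → ziubude   [vowel merger]
  ziubude (rule 4 does not apply)
  ziubude (rule 5 does not apply)
  giving Ranikar ziubude.
If borrowed from Yozili 'ziopute' after the early changes, it would undergo only the recent ones:
  rule 4 (rhotacism): no change (ziopute)
  rule 5 (palatalisation): ziopute → ziopuse
  ⇒ as a loan: ziopuse
Ranikar 'ziopuse' matches the loan outcome 'ziopuse', not the inherited 'ziubude' — it skipped the early Ranikar changes, so it was borrowed from Yozili.

borrowed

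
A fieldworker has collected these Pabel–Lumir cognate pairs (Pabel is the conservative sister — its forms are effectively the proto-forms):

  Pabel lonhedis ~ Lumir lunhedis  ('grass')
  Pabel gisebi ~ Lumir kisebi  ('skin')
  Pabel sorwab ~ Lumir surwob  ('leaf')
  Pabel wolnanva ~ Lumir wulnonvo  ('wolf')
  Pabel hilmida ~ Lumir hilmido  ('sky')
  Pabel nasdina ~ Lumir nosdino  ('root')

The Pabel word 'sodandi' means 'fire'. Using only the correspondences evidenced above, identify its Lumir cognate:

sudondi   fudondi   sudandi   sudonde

wolnanva ~ wulnonvo — Pabel o corresponds to Lumir u after a consonant, before a consonant other than r, m, n, p, b, f, v.
wolnanva ~ wulnonvo — Pabel a corresponds to Lumir o after a consonant, before a nasal.
Applying these to Pabel 'sodandi':
  sodandi → sudandi   (o→u after a consonant, before a consonant other than r, m, n, p, b, f, v)
  sudandi → sudondi   (a→o after a consonant, before a nasal)
So the Lumir cognate is 'sudondi'.

sudondi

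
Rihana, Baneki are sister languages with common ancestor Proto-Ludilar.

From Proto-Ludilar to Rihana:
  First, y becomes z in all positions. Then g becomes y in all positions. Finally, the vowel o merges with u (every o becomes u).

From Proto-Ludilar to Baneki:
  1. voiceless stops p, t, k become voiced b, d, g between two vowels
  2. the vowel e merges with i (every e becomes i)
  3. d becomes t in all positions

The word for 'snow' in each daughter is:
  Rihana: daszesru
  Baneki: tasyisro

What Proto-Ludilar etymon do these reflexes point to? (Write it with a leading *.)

*dasyesro

Position 1: Rihana has d, Baneki has t. Rihana preserves d here (none of its changes turn any other segment into d), so the proto-segment is *d.
Position 8: Rihana has u, Baneki has o. Baneki preserves o here (none of its changes turn any other segment into o), so the proto-segment is *o.
Verify the candidate proto-form against each daughter:
Rihana: *dasyesro
  dasyesro → daszesro   [unconditioned shift]
  daszesro (rule 2 does not apply)
  daszesro → daszesru   [vowel merger]
  giving Rihana daszesru.
Baneki: *dasyesro
  dasyesro (rule 1 does not apply)
  dasyesro → dasyisro   [vowel merger]
  dasyisro → tasyisro   [unconditioned shift]
  giving Baneki tasyisro.
No other proto-form is consistent with every reflex, so the reconstruction is *dasyesro.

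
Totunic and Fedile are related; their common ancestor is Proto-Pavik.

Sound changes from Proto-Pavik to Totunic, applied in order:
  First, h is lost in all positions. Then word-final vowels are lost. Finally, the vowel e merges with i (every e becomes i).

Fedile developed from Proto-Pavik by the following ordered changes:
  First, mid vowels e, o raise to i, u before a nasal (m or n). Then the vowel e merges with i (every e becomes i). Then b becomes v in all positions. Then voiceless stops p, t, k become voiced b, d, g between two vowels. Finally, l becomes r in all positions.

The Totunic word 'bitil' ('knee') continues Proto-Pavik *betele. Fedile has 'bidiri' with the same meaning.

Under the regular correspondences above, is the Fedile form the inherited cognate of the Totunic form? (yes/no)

Derive the expected Fedile reflex of *betele:
Fedile: start from *betele.
  rule 1: no change — betele
  rule 2 (vowel merger): betele → bitili
  rule 3 (unconditioned shift): bitili → vitili
  rule 4 (intervocalic voicing): vitili → vidili
  rule 5 (unconditioned shift): vidili → vidiri
  ⇒ Fedile vidiri
The regular Fedile reflex would be 'vidiri', but the attested form is 'bidiri'. The correspondence is irregular, so they are not cognates (the Fedile form has a different source).

no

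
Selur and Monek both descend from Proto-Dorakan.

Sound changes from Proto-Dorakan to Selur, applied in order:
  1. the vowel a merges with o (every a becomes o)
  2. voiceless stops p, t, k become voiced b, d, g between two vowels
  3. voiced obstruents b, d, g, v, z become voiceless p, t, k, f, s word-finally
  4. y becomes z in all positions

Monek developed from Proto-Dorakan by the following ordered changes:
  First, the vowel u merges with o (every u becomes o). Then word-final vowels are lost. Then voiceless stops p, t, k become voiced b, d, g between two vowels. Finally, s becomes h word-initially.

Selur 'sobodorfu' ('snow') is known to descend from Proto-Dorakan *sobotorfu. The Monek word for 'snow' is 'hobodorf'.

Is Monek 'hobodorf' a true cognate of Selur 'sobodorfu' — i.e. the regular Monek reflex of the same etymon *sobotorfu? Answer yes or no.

yes

Derive the expected Monek reflex of *sobotorfu:
Monek: *sobotorfu
  sobotorfu → sobotorfo   [vowel merger]
  sobotorfo → sobotorf   [apocope]
  sobotorf → sobodorf   [intervocalic voicing]
  sobodorf → hobodorf   [debuccalisation]
  giving Monek hobodorf.
Monek 'hobodorf' matches the regular reflex exactly, so the pair is cognate.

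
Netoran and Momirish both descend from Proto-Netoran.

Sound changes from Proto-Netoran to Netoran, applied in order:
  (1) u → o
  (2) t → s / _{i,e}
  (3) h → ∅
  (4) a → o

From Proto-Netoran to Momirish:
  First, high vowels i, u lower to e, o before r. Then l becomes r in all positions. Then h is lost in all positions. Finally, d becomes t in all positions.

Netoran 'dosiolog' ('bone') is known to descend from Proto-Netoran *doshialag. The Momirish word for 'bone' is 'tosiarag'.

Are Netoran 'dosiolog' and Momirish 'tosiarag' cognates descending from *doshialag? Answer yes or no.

yes

Derive the expected Momirish reflex of *doshialag:
Momirish: *doshialag > doshiarag > dosiarag > tosiarag  (by unconditioned shift, h-loss, unconditioned shift)
Momirish 'tosiarag' matches the regular reflex exactly, so the pair is cognate.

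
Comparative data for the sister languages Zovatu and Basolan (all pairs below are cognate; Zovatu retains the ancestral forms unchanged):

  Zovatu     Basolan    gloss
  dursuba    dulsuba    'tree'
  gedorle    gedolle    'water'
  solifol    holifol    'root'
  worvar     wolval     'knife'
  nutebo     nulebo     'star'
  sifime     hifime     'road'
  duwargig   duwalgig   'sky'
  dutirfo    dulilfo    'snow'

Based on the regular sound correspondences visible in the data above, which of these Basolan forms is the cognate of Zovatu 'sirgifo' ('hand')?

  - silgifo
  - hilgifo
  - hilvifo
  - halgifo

hilgifo

sifime ~ hifime — Zovatu s corresponds to Basolan h word-initially before a front vowel.
dursuba ~ dulsuba, gedorle ~ gedolle — Zovatu r corresponds to Basolan l after a vowel, before a consonant other than r, m, n, p, b, f, v.
Applying these to Zovatu 'sirgifo':
  sirgifo → hirgifo   (s→h word-initially before a front vowel)
  hirgifo → hilgifo   (r→l after a vowel, before a consonant other than r, m, n, p, b, f, v)
So the Basolan cognate is 'hilgifo'.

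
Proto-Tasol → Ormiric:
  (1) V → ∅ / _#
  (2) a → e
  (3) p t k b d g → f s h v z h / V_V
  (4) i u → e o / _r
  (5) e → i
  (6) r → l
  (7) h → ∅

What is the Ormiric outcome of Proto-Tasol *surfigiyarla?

solfiiyill

Ormiric: *surfigiyarla
  surfigiyarla → surfigiyarl   [apocope]
  surfigiyarl → surfigiyerl   [vowel merger]
  surfigiyerl → surfihiyerl   [intervocalic lenition]
  surfihiyerl → sorfihiyerl   [pre-rhotic lowering]
  sorfihiyerl → sorfihiyirl   [vowel merger]
  sorfihiyirl → solfihiyill   [unconditioned shift]
  solfihiyill → solfiiyill   [h-loss]
  giving Ormiric solfiiyill.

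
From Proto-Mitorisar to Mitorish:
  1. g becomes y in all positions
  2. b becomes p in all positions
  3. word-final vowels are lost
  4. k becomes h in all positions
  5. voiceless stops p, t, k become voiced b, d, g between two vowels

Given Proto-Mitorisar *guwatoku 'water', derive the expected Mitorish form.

yuwadoh

Mitorish: *guwatoku > yuwatoku > yuwatok > yuwatoh > yuwadoh  (by unconditioned shift, apocope, unconditioned shift, intervocalic voicing)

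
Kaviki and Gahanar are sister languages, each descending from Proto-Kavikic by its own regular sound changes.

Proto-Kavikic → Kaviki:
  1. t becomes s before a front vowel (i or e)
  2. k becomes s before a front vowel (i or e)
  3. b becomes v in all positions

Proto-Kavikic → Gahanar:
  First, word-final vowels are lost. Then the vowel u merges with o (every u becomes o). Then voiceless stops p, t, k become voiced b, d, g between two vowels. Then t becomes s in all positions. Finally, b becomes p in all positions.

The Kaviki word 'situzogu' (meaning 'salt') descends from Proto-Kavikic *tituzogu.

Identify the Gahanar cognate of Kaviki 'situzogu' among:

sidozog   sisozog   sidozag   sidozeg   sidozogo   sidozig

Gahanar: *tituzogu > tituzog > titozog > tidozog > sidozog  (by apocope, vowel merger, intervocalic voicing, unconditioned shift)
Among the options, 'sidozog' alone shows every Gahanar change applied in order.

sidozog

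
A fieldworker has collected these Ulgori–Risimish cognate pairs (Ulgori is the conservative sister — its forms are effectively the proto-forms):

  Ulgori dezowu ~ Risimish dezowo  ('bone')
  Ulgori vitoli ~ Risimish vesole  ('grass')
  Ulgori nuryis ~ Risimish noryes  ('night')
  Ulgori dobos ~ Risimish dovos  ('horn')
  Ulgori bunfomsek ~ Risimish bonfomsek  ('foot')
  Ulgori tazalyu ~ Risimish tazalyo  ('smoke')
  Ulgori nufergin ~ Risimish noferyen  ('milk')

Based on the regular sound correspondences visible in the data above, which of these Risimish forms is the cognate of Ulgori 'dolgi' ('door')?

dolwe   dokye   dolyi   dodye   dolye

dolye

nufergin ~ noferyen — Ulgori g corresponds to Risimish y after a consonant, before a front vowel.
vitoli ~ vesole — Ulgori i corresponds to Risimish e word-finally.
Applying these to Ulgori 'dolgi':
  dolgi → dolyi   (g→y after a consonant, before a front vowel)
  dolyi → dolye   (i→e word-finally)
So the Risimish cognate is 'dolye'.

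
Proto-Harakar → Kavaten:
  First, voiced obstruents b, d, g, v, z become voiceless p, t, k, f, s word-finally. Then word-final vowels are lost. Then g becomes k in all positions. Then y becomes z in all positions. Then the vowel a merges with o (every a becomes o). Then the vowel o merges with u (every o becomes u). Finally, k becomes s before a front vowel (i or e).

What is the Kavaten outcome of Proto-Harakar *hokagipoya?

Kavaten: *hokagipoya
  hokagipoya (rule 1 does not apply)
  hokagipoya → hokagipoy   [apocope]
  hokagipoy → hokakipoy   [unconditioned shift]
  hokakipoy → hokakipoz   [unconditioned shift]
  hokakipoz → hokokipoz   [vowel merger]
  hokokipoz → hukukipuz   [vowel merger]
  hukukipuz → hukusipuz   [palatalisation]
  giving Kavaten hukusipuz.

hukusipuz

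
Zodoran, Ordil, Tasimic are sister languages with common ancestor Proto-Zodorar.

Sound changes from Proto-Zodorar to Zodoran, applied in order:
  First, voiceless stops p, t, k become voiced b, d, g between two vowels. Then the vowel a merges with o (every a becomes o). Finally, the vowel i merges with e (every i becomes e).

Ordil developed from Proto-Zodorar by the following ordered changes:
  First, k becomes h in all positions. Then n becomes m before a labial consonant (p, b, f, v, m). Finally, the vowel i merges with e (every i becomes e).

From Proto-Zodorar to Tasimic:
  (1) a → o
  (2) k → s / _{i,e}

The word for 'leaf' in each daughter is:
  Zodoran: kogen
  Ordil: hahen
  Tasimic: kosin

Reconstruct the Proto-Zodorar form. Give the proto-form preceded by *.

Position 1: Zodoran has k, Ordil has h, Tasimic has k. Zodoran preserves k here (none of its changes turn any other segment into k), so the proto-segment is *k.
Position 2: Zodoran has o, Ordil has a, Tasimic has o. Ordil preserves a here (none of its changes turn any other segment into a), so the proto-segment is *a.
This points to *kakin. Verify forward in each daughter:
Zodoran: *kakin > kagin > kogin > kogen  (by intervocalic voicing, vowel merger, vowel merger)
Ordil: *kakin
  kakin → hahin   [unconditioned shift]
  hahin (rule 2 does not apply)
  hahin → hahen   [vowel merger]
  giving Ordil hahen.
Tasimic: *kakin
  kakin → kokin   [vowel merger]
  kokin → kosin   [palatalisation]
  giving Tasimic kosin.
*kakin is the unique common source.

*kakin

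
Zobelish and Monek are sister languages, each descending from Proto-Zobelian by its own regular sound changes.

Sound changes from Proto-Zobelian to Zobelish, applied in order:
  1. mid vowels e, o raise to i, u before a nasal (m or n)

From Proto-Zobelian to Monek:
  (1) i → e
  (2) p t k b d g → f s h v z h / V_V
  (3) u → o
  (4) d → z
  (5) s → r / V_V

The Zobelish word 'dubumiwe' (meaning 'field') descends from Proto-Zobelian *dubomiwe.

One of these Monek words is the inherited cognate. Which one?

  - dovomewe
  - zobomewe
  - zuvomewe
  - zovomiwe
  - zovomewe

Monek: *dubomiwe > dubomewe > duvomewe > dovomewe > zovomewe  (by vowel merger, intervocalic lenition, vowel merger, unconditioned shift)
Only 'zovomewe' matches the regular Monek development of *dubomiwe.

zovomewe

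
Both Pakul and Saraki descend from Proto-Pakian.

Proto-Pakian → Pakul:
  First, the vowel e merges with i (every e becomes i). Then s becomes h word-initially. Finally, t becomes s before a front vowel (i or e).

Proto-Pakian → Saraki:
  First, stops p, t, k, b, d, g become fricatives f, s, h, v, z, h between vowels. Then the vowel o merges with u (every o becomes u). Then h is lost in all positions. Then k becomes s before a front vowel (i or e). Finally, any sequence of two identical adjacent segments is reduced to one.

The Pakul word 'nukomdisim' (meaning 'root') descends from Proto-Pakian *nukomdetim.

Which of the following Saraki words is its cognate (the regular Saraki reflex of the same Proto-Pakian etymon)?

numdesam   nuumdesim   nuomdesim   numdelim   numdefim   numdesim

Saraki: *nukomdetim
  nukomdetim → nuhomdesim   [intervocalic lenition]
  nuhomdesim → nuhumdesim   [vowel merger]
  nuhumdesim → nuumdesim   [h-loss]
  nuumdesim (rule 4 does not apply)
  nuumdesim → numdesim   [degemination]
  giving Saraki numdesim.
Among the options, 'numdesim' alone shows every Saraki change applied in order.

numdesim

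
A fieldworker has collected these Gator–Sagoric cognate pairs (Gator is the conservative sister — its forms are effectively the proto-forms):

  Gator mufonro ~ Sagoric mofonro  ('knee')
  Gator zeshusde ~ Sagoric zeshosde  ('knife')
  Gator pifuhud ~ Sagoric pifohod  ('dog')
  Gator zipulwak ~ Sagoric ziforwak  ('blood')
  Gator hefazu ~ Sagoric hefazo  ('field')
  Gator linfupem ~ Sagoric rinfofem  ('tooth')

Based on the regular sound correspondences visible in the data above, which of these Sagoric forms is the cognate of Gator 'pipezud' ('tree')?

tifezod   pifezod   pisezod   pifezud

linfupem ~ rinfofem — Gator p corresponds to Sagoric f between vowels (before a front vowel).
zeshusde ~ zeshosde, pifuhud ~ pifohod — Gator u corresponds to Sagoric o after a consonant, before a consonant other than r, m, n, p, b, f, v.
Applying these to Gator 'pipezud':
  pipezud → pifezud   (p→f between vowels (before a front vowel))
  pifezud → pifezod   (u→o after a consonant, before a consonant other than r, m, n, p, b, f, v)
So the Sagoric cognate is 'pifezod'.

pifezod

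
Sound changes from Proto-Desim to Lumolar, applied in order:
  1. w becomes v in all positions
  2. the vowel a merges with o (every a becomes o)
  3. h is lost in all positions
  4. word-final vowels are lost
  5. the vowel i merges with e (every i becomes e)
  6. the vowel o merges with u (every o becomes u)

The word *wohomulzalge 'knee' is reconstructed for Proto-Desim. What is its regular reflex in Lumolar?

Lumolar: start from *wohomulzalge.
  rule 1 (unconditioned shift): wohomulzalge → vohomulzalge
  rule 2 (vowel merger): vohomulzalge → vohomulzolge
  rule 3 (h-loss): vohomulzolge → voomulzolge
  rule 4 (apocope): voomulzolge → voomulzolg
  rule 5: no change — voomulzolg
  rule 6 (vowel merger): voomulzolg → vuumulzulg
  ⇒ Lumolar vuumulzulg

vuumulzulg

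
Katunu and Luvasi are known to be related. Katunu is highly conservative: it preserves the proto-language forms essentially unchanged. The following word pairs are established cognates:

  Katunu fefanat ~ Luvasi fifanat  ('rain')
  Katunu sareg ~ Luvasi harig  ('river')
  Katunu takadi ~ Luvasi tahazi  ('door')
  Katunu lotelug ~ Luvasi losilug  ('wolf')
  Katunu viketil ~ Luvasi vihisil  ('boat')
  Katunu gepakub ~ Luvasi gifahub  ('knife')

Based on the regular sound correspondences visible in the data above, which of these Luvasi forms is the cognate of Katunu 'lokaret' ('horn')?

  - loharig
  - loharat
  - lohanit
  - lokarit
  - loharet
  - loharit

loharit

takadi ~ tahazi — Katunu k corresponds to Luvasi h between vowels (before a back vowel).
sareg ~ harig, lotelug ~ losilug — Katunu e corresponds to Luvasi i after a consonant, before a consonant other than r, m, n, p, b, f, v.
Applying these to Katunu 'lokaret':
  lokaret → loharet   (k→h between vowels (before a back vowel))
  loharet → loharit   (e→i after a consonant, before a consonant other than r, m, n, p, b, f, v)
So the Luvasi cognate is 'loharit'.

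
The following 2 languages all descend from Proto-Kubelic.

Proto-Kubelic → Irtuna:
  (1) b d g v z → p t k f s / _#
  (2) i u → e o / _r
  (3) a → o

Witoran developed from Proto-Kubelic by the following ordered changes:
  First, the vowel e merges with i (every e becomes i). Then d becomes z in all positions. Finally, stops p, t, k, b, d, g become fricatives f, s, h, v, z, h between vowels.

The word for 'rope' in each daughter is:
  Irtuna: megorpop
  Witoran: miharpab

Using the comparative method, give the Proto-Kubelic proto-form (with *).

*megarpab

Position 3: Irtuna has g, Witoran has h. Irtuna preserves g here (none of its changes turn any other segment into g), so the proto-segment is *g.
Position 7: Irtuna has o, Witoran has a. Witoran preserves a here (none of its changes turn any other segment into a), so the proto-segment is *a.
Position 4: Irtuna has o, Witoran has a. Witoran preserves a here (none of its changes turn any other segment into a), so the proto-segment is *a.
Continuing position by position gives *megarpab; check it forward:
Irtuna: *megarpab > megarpap > megorpop  (by final devoicing, vowel merger)
Witoran: *megarpab > migarpab > miharpab  (by vowel merger, intervocalic lenition)
No other proto-form is consistent with every reflex, so the reconstruction is *megarpab.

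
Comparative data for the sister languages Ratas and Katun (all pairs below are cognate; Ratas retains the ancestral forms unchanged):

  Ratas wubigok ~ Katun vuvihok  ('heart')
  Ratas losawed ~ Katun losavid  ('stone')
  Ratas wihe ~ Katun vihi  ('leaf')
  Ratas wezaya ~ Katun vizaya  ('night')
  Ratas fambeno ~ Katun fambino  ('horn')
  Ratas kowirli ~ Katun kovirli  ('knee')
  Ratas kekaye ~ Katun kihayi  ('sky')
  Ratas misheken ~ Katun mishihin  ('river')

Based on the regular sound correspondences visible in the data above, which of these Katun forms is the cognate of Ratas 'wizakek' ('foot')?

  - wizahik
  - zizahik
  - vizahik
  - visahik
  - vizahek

vizahik

wihe ~ vihi — Ratas w corresponds to Katun v word-initially before a front vowel.
misheken ~ mishihin — Ratas k corresponds to Katun h between vowels (before a front vowel).
losawed ~ losavid, wezaya ~ vizaya — Ratas e corresponds to Katun i after a consonant, before a consonant other than r, m, n, p, b, f, v.
Applying these to Ratas 'wizakek':
  wizakek → vizakek   (w→v word-initially before a front vowel)
  vizakek → vizahek   (k→h between vowels (before a front vowel))
  vizahek → vizahik   (e→i after a consonant, before a consonant other than r, m, n, p, b, f, v)
So the Katun cognate is 'vizahik'.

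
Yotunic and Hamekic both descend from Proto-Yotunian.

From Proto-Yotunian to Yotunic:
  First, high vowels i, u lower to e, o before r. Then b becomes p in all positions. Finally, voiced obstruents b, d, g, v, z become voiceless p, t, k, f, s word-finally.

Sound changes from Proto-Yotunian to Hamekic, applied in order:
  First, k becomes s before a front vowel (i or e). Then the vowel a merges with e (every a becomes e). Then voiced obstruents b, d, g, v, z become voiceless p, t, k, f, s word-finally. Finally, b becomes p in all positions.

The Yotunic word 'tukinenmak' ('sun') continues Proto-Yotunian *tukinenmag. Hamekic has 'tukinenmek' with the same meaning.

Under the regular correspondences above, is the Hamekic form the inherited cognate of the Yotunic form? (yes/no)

Derive the expected Hamekic reflex of *tukinenmag:
Hamekic: *tukinenmag
  tukinenmag → tusinenmag   [palatalisation]
  tusinenmag → tusinenmeg   [vowel merger]
  tusinenmeg → tusinenmek   [final devoicing]
  tusinenmek (rule 4 does not apply)
  giving Hamekic tusinenmek.
The regular Hamekic reflex would be 'tusinenmek', but the attested form is 'tukinenmek'. The correspondence is irregular, so they are not cognates (the Hamekic form has a different source).

no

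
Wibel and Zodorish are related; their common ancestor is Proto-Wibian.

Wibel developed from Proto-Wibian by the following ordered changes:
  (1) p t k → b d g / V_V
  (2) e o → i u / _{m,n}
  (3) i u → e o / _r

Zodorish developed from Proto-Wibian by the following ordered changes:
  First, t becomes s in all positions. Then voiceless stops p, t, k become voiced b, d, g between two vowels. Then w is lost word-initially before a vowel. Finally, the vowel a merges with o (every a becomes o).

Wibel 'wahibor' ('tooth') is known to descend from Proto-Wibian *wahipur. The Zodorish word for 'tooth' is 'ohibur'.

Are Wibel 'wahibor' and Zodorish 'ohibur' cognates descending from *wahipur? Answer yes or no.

Derive the expected Zodorish reflex of *wahipur:
Zodorish: start from *wahipur.
  rule 1: no change — wahipur
  rule 2 (intervocalic voicing): wahipur → wahibur
  rule 3 (glide loss): wahibur → ahibur
  rule 4 (vowel merger): ahibur → ohibur
  ⇒ Zodorish ohibur
Zodorish 'ohibur' matches the regular reflex exactly, so the pair is cognate.

yes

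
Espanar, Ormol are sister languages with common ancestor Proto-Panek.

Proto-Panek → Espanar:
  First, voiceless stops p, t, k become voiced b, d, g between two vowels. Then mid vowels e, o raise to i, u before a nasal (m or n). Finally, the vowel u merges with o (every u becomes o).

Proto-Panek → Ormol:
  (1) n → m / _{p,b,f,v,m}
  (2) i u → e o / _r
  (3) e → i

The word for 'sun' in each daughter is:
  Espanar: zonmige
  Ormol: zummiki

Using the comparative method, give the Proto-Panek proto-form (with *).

*zunmike

Position 6: Espanar has g, Ormol has k. Ormol preserves k here (none of its changes turn any other segment into k), so the proto-segment is *k.
Position 2: Espanar has o, Ormol has u. Ormol preserves u here (none of its changes turn any other segment into u), so the proto-segment is *u.
Position 3: Espanar has n, Ormol has m. Espanar preserves n here (none of its changes turn any other segment into n), so the proto-segment is *n.
This points to *zunmike. Verify forward in each daughter:
Espanar: *zunmike > zunmige > zonmige  (by intervocalic voicing, vowel merger)
Ormol: *zunmike > zummike > zummiki  (by nasal place assimilation, vowel merger)
Only *zunmike yields all of Espanar zonmige, Ormol zummiki.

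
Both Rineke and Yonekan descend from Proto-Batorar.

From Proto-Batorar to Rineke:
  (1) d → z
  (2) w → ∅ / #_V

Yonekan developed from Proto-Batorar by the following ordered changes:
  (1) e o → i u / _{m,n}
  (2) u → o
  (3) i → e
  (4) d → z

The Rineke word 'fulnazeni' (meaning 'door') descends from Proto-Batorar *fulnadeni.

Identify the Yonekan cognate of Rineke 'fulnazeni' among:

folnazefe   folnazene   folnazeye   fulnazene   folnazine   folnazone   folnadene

folnazene

Yonekan: *fulnadeni
  fulnadeni → fulnadini   [pre-nasal raising]
  fulnadini → folnadini   [vowel merger]
  folnadini → folnadene   [vowel merger]
  folnadene → folnazene   [unconditioned shift]
  giving Yonekan folnazene.
The other candidates each miss or misapply at least one Yonekan change.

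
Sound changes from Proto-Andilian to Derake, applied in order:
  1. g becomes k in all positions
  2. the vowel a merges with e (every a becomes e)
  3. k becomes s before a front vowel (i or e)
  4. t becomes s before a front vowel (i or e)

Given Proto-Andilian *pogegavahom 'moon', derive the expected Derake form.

Derake: start from *pogegavahom.
  rule 1 (unconditioned shift): pogegavahom → pokekavahom
  rule 2 (vowel merger): pokekavahom → pokekevehom
  rule 3 (palatalisation): pokekevehom → posesevehom
  rule 4: no change — posesevehom
  ⇒ Derake posesevehom

posesevehom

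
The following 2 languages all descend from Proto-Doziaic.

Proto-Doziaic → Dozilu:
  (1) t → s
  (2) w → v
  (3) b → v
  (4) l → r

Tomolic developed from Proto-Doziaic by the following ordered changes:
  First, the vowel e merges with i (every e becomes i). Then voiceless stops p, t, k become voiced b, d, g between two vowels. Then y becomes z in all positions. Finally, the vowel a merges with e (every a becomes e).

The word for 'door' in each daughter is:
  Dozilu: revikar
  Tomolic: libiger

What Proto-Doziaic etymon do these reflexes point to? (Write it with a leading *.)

*lebikar

Position 1: Dozilu has r, Tomolic has l. Tomolic preserves l here (none of its changes turn any other segment into l), so the proto-segment is *l.
Position 2: Dozilu has e, Tomolic has i. Dozilu preserves e here (none of its changes turn any other segment into e), so the proto-segment is *e.
Position 5: Dozilu has k, Tomolic has g. Dozilu preserves k here (none of its changes turn any other segment into k), so the proto-segment is *k.
Continuing position by position gives *lebikar; check it forward:
Dozilu: *lebikar
  lebikar (rule 1 does not apply)
  lebikar (rule 2 does not apply)
  lebikar → levikar   [unconditioned shift]
  levikar → revikar   [unconditioned shift]
  giving Dozilu revikar.
Tomolic: start from *lebikar.
  rule 1 (vowel merger): lebikar → libikar
  rule 2 (intervocalic voicing): libikar → libigar
  rule 3: no change — libigar
  rule 4 (vowel merger): libigar → libiger
  ⇒ Tomolic libiger
*lebikar is the unique common source.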